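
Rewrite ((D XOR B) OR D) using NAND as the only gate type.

((((D NAND (D NAND B)) NAND (B NAND (D NAND B))) NAND ((D NAND (D NAND B)) NAND (B NAND (D NAND B)))) NAND (D NAND D))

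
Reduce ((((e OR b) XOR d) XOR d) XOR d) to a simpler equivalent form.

By XOR self-cancellation ((E XOR v) XOR v = E):
= ((e OR b) XOR d)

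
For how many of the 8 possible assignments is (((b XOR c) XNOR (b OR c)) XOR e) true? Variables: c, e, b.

Satisfying assignments: (0,0,0), (0,0,1), (1,0,0), (1,1,1)
Count: 4 out of 8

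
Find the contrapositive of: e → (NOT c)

Contrapositive: c → NOT e
Note: A statement and its contrapositive are logically equivalent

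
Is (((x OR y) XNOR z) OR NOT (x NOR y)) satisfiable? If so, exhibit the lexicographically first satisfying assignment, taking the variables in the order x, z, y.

x=0, z=0, y=0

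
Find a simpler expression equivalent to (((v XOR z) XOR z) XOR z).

By XOR self-cancellation ((E XOR v) XOR v = E):
= (v XOR z)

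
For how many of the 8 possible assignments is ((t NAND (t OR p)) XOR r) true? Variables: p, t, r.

Satisfying assignments: (0,0,0), (0,1,1), (1,0,0), (1,1,1)
Count: 4 out of 8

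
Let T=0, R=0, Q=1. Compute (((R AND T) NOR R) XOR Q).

Substituting: (((0 AND 0) NOR 0) XOR 1)
= 0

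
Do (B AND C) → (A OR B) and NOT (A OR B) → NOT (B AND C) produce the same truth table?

Yes, Contrapositive is always equivalent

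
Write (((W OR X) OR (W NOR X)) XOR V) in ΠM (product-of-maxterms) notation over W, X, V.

ΠM(1, 3, 5, 7) = (W OR X OR NOT V) AND (W OR NOT X OR NOT V) AND (NOT W OR X OR NOT V) AND (NOT W OR NOT X OR NOT V)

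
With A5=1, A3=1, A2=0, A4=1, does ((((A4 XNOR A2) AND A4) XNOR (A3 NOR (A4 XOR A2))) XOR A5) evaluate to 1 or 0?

Substituting: ((((1 XNOR 0) AND 1) XNOR (1 NOR (1 XOR 0))) XOR 1)
= 0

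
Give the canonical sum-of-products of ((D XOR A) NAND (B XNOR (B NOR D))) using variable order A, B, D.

Σm(0, 2, 3, 4, 5, 6, 7) = (NOT A AND NOT B AND NOT D) OR (NOT A AND B AND NOT D) OR (NOT A AND B AND D) OR (A AND NOT B AND NOT D) OR (A AND NOT B AND D) OR (A AND B AND NOT D) OR (A AND B AND D)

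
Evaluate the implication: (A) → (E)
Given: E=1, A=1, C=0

Antecedent (A) = 1; consequent (E) = 1.
1 → 1 = 1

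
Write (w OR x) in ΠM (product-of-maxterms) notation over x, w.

ΠM(0) = (x OR w)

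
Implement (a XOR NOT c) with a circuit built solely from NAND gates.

((a NAND (a NAND (c NAND c))) NAND ((c NAND c) NAND (a NAND (c NAND c))))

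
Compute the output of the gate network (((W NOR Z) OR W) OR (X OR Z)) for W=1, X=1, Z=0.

Substituting: (((1 NOR 0) OR 1) OR (1 OR 0))
= 1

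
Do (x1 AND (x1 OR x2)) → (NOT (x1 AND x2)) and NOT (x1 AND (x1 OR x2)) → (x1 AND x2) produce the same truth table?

No, Inverse is not equivalent to original (counterexample: x2=0, x1=0)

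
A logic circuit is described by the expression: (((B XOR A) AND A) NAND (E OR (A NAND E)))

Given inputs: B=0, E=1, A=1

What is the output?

Substituting: (((0 XOR 1) AND 1) NAND (1 OR (1 NAND 1)))
= 0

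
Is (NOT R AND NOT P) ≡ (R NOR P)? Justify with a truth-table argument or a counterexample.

Yes, they are equivalent — the two output columns agree on all 4 assignments:
R | P | Expression 1 | Expression 2
-----------------------------------
0 | 0 | 1 | 1
0 | 1 | 0 | 0
1 | 0 | 0 | 0
1 | 1 | 0 | 0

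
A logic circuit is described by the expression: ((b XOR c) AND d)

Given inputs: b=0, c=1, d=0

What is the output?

Substituting: ((0 XOR 1) AND 0)
= 0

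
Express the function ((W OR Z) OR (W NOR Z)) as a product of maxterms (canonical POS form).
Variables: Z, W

ΠM() = TRUE (no maxterms)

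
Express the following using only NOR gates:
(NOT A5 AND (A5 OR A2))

(((A5 NOR A5) NOR (A5 NOR A5)) NOR (((A5 NOR A2) NOR (A5 NOR A2)) NOR ((A5 NOR A2) NOR (A5 NOR A2))))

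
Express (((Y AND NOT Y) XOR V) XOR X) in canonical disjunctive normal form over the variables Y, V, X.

(NOT Y AND NOT V AND X) OR (NOT Y AND V AND NOT X) OR (Y AND NOT V AND X) OR (Y AND V AND NOT X)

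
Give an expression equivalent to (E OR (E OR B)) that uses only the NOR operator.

((E NOR ((E NOR B) NOR (E NOR B))) NOR (E NOR ((E NOR B) NOR (E NOR B))))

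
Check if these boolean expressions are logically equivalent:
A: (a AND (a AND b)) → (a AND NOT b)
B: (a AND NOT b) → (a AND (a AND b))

No, Converse is not equivalent to original (counterexample: b=0, a=1)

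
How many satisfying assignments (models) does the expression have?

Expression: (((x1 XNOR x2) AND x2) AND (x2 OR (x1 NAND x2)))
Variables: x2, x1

Satisfying assignments: (1,1)
Count: 1 out of 4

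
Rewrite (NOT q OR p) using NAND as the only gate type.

(((q NAND q) NAND (q NAND q)) NAND (p NAND p))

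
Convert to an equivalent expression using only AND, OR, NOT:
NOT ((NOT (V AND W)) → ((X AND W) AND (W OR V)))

(NOT (V AND W)) AND NOT ((X AND W) AND (W OR V))
(Negated implication: NOT(A → B) = A AND NOT B)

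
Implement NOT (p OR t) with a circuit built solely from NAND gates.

(((p NAND p) NAND (t NAND t)) NAND ((p NAND p) NAND (t NAND t)))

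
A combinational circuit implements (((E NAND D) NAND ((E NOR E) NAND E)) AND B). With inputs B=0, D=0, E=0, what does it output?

Substituting: (((0 NAND 0) NAND ((0 NOR 0) NAND 0)) AND 0)
= 0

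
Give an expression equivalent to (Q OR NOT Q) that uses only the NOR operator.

((Q NOR (Q NOR Q)) NOR (Q NOR (Q NOR Q)))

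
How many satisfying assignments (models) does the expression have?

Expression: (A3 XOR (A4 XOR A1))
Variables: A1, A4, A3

Satisfying assignments: (0,0,1), (0,1,0), (1,0,0), (1,1,1)
Count: 4 out of 8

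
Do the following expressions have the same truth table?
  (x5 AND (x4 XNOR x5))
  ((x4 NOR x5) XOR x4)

No. Counterexample: with x4=0, x5=0, Expression 1 = 0 but Expression 2 = 1.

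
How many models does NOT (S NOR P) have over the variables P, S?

Satisfying assignments: (0,1), (1,0), (1,1)
Count: 3 out of 4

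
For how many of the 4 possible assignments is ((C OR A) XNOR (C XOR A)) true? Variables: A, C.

Satisfying assignments: (0,0), (0,1), (1,0)
Count: 3 out of 4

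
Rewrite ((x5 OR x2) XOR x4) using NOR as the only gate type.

((((((x5 NOR x2) NOR (x5 NOR x2)) NOR x4) NOR (((x5 NOR x2) NOR (x5 NOR x2)) NOR x4)) NOR ((((x5 NOR x2) NOR (x5 NOR x2)) NOR x4) NOR (((x5 NOR x2) NOR (x5 NOR x2)) NOR x4))) NOR ((((((x5 NOR x2) NOR (x5 NOR x2)) NOR ((x5 NOR x2) NOR (x5 NOR x2))) NOR (x4 NOR x4)) NOR ((((x5 NOR x2) NOR (x5 NOR x2)) NOR ((x5 NOR x2) NOR (x5 NOR x2))) NOR (x4 NOR x4))) NOR (((((x5 NOR x2) NOR (x5 NOR x2)) NOR ((x5 NOR x2) NOR (x5 NOR x2))) NOR (x4 NOR x4)) NOR ((((x5 NOR x2) NOR (x5 NOR x2)) NOR ((x5 NOR x2) NOR (x5 NOR x2))) NOR (x4 NOR x4)))))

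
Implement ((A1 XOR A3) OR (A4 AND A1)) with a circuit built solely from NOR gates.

((((((A1 NOR A3) NOR (A1 NOR A3)) NOR ((A1 NOR A3) NOR (A1 NOR A3))) NOR ((((A1 NOR A1) NOR (A3 NOR A3)) NOR ((A1 NOR A1) NOR (A3 NOR A3))) NOR (((A1 NOR A1) NOR (A3 NOR A3)) NOR ((A1 NOR A1) NOR (A3 NOR A3))))) NOR ((A4 NOR A4) NOR (A1 NOR A1))) NOR (((((A1 NOR A3) NOR (A1 NOR A3)) NOR ((A1 NOR A3) NOR (A1 NOR A3))) NOR ((((A1 NOR A1) NOR (A3 NOR A3)) NOR ((A1 NOR A1) NOR (A3 NOR A3))) NOR (((A1 NOR A1) NOR (A3 NOR A3)) NOR ((A1 NOR A1) NOR (A3 NOR A3))))) NOR ((A4 NOR A4) NOR (A1 NOR A1))))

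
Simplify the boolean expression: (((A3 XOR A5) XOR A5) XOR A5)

By XOR self-cancellation ((E XOR v) XOR v = E):
= (A3 XOR A5)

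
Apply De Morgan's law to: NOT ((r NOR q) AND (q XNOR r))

NOT (r NOR q) OR NOT (q XNOR r)
De Morgan's: NOT(AND of terms) = OR of negations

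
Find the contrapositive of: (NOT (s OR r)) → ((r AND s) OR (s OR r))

Contrapositive: NOT ((r AND s) OR (s OR r)) → (s OR r)
Note: A statement and its contrapositive are logically equivalent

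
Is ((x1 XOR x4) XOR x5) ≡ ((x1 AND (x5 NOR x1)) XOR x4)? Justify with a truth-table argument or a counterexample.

No. Counterexample: with x5=0, x4=0, x1=1, Expression 1 = 1 but Expression 2 = 0.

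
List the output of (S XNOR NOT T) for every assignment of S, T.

S | T | Output
--------------
0 | 0 | 0
0 | 1 | 1
1 | 0 | 1
1 | 1 | 0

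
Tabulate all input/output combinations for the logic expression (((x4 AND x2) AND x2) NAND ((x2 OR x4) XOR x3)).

x4 | x3 | x2 | Output
---------------------
0 | 0 | 0 | 1
0 | 0 | 1 | 1
0 | 1 | 0 | 1
0 | 1 | 1 | 1
1 | 0 | 0 | 1
1 | 0 | 1 | 0
1 | 1 | 0 | 1
1 | 1 | 1 | 1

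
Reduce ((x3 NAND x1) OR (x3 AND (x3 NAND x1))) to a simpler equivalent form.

By absorption (E OR (E AND v) = E):
= (x3 NAND x1)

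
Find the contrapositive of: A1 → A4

Contrapositive: NOT A4 → NOT A1
Note: A statement and its contrapositive are logically equivalent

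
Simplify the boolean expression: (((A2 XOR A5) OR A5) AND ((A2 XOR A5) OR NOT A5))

By distribution ((E OR v) AND (E OR NOT v) = E):
= (A2 XOR A5)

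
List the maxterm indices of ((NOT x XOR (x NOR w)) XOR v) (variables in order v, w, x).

ΠM(0, 1, 3, 6) = (v OR w OR x) AND (v OR w OR NOT x) AND (v OR NOT w OR NOT x) AND (NOT v OR NOT w OR x)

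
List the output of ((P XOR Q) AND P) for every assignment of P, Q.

P | Q | Output
--------------
0 | 0 | 0
0 | 1 | 0
1 | 0 | 1
1 | 1 | 0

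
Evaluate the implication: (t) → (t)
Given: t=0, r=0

Antecedent (t) = 0; consequent (t) = 0.
0 → 0 = 1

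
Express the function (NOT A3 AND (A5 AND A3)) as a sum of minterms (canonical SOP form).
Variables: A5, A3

Σm() = FALSE (no minterms)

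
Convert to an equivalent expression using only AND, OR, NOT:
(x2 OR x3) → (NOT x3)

NOT (x2 OR x3) OR (NOT x3)
(Implication elimination: A → B = NOT A OR B)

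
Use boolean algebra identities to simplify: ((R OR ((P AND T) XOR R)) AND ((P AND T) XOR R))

By absorption (E AND (E OR v) = E):
= ((P AND T) XOR R)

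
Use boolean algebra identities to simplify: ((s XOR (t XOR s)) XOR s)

By XOR self-cancellation ((E XOR v) XOR v = E):
= (t XOR s)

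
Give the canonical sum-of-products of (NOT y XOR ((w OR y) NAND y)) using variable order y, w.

Σm() = FALSE (no minterms)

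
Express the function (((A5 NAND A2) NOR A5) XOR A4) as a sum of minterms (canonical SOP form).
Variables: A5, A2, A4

Σm(1, 3, 5, 7) = (NOT A5 AND NOT A2 AND A4) OR (NOT A5 AND A2 AND A4) OR (A5 AND NOT A2 AND A4) OR (A5 AND A2 AND A4)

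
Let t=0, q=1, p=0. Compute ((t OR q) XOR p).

Substituting: ((0 OR 1) XOR 0)
= 1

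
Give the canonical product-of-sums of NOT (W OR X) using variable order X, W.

ΠM(1, 2, 3) = (X OR NOT W) AND (NOT X OR W) AND (NOT X OR NOT W)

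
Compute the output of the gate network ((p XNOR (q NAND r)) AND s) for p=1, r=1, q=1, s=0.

Substituting: ((1 XNOR (1 NAND 1)) AND 0)
= 0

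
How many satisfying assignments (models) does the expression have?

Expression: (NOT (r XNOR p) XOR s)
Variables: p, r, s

Satisfying assignments: (0,0,1), (0,1,0), (1,0,0), (1,1,1)
Count: 4 out of 8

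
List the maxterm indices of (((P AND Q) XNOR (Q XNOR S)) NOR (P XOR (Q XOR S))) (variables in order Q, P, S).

ΠM(1, 2, 3, 4, 7) = (Q OR P OR NOT S) AND (Q OR NOT P OR S) AND (Q OR NOT P OR NOT S) AND (NOT Q OR P OR S) AND (NOT Q OR NOT P OR NOT S)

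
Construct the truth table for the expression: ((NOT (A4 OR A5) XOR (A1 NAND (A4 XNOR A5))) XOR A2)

A2 | A1 | A4 | A5 | Output
--------------------------
0 | 0 | 0 | 0 | 0
0 | 0 | 0 | 1 | 1
0 | 0 | 1 | 0 | 1
0 | 0 | 1 | 1 | 1
0 | 1 | 0 | 0 | 1
0 | 1 | 0 | 1 | 1
0 | 1 | 1 | 0 | 1
0 | 1 | 1 | 1 | 0
1 | 0 | 0 | 0 | 1
1 | 0 | 0 | 1 | 0
1 | 0 | 1 | 0 | 0
1 | 0 | 1 | 1 | 0
1 | 1 | 0 | 0 | 0
1 | 1 | 0 | 1 | 0
1 | 1 | 1 | 0 | 0
1 | 1 | 1 | 1 | 1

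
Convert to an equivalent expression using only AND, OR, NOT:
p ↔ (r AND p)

(p AND (r AND p)) OR (NOT p AND NOT (r AND p))
(Biconditional = both true or both false)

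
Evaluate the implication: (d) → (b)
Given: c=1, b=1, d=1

Antecedent (d) = 1; consequent (b) = 1.
1 → 1 = 1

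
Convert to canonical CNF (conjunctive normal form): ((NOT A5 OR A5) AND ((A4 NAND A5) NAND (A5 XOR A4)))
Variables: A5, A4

(A5 OR NOT A4) AND (NOT A5 OR A4)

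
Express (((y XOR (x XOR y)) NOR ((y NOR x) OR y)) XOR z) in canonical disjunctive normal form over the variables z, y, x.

(z AND NOT y AND NOT x) OR (z AND NOT y AND x) OR (z AND y AND NOT x) OR (z AND y AND x)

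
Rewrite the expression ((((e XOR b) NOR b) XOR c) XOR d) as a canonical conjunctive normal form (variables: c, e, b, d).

(c OR e OR b OR NOT d) AND (c OR e OR NOT b OR d) AND (c OR NOT e OR b OR d) AND (c OR NOT e OR NOT b OR d) AND (NOT c OR e OR b OR d) AND (NOT c OR e OR NOT b OR NOT d) AND (NOT c OR NOT e OR b OR NOT d) AND (NOT c OR NOT e OR NOT b OR NOT d)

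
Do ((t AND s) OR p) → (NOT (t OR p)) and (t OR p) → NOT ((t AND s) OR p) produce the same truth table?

Yes, Contrapositive is always equivalent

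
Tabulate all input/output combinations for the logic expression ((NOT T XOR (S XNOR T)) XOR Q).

Q | T | S | Output
------------------
0 | 0 | 0 | 0
0 | 0 | 1 | 1
0 | 1 | 0 | 0
0 | 1 | 1 | 1
1 | 0 | 0 | 1
1 | 0 | 1 | 0
1 | 1 | 0 | 1
1 | 1 | 1 | 0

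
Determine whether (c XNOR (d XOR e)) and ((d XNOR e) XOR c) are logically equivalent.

Yes, they are equivalent — the two output columns agree on all 8 assignments:
c | d | e | Expression 1 | Expression 2
---------------------------------------
0 | 0 | 0 | 1 | 1
0 | 0 | 1 | 0 | 0
0 | 1 | 0 | 0 | 0
0 | 1 | 1 | 1 | 1
1 | 0 | 0 | 0 | 0
1 | 0 | 1 | 1 | 1
1 | 1 | 0 | 1 | 1
1 | 1 | 1 | 0 | 0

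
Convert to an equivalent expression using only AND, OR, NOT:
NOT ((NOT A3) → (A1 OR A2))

(NOT A3) AND NOT (A1 OR A2)
(Negated implication: NOT(A → B) = A AND NOT B)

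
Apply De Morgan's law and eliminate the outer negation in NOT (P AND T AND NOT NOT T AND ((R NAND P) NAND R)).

NOT P OR NOT T OR NOT T OR NOT ((R NAND P) NAND R)
De Morgan's: NOT(AND of terms) = OR of negations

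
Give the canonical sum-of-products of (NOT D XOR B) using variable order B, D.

Σm(0, 3) = (NOT B AND NOT D) OR (B AND D)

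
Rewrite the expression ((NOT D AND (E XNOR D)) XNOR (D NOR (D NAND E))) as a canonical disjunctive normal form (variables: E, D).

(NOT E AND D) OR (E AND NOT D) OR (E AND D)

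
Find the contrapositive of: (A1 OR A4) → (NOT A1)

Contrapositive: A1 → NOT (A1 OR A4)
Note: A statement and its contrapositive are logically equivalent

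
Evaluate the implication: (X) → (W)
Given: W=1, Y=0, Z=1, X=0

Antecedent (X) = 0; consequent (W) = 1.
0 → 1 = 1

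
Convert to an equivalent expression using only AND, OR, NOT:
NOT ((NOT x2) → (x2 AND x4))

(NOT x2) AND NOT (x2 AND x4)
(Negated implication: NOT(A → B) = A AND NOT B)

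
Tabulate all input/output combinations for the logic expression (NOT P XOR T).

T | P | Output
--------------
0 | 0 | 1
0 | 1 | 0
1 | 0 | 0
1 | 1 | 1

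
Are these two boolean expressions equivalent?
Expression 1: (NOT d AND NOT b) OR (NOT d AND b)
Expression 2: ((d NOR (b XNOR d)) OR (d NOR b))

Yes, they are equivalent — the two output columns agree on all 4 assignments:
d | b | Expression 1 | Expression 2
-----------------------------------
0 | 0 | 1 | 1
0 | 1 | 1 | 1
1 | 0 | 0 | 0
1 | 1 | 0 | 0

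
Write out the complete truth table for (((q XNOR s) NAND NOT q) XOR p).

p | q | s | Output
------------------
0 | 0 | 0 | 0
0 | 0 | 1 | 1
0 | 1 | 0 | 1
0 | 1 | 1 | 1
1 | 0 | 0 | 1
1 | 0 | 1 | 0
1 | 1 | 0 | 0
1 | 1 | 1 | 0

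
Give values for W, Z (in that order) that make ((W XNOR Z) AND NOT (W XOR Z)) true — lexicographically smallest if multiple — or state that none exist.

W=0, Z=0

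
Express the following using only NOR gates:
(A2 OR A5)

((A2 NOR A5) NOR (A2 NOR A5))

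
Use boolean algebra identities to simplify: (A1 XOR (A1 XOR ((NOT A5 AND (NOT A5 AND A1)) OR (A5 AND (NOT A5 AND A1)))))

By XOR self-cancellation ((E XOR v) XOR v = E) then distribution ((E AND v) OR (E AND NOT v) = E):
= (NOT A5 AND A1)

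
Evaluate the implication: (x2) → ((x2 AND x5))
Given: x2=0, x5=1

Antecedent (x2) = 0; consequent ((x2 AND x5)) = 0.
0 → 0 = 1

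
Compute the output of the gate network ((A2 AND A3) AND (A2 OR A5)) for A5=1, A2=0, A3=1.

Substituting: ((0 AND 1) AND (0 OR 1))
= 0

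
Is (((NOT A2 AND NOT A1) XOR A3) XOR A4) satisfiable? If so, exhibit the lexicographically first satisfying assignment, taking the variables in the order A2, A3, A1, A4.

A2=0, A3=0, A1=0, A4=0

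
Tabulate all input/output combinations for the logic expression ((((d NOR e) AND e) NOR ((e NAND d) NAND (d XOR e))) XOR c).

e | d | c | Output
------------------
0 | 0 | 0 | 0
0 | 0 | 1 | 1
0 | 1 | 0 | 1
0 | 1 | 1 | 0
1 | 0 | 0 | 1
1 | 0 | 1 | 0
1 | 1 | 0 | 0
1 | 1 | 1 | 1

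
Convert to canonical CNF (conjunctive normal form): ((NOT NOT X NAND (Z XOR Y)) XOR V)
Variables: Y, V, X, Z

(Y OR V OR NOT X OR NOT Z) AND (Y OR NOT V OR X OR Z) AND (Y OR NOT V OR X OR NOT Z) AND (Y OR NOT V OR NOT X OR Z) AND (NOT Y OR V OR NOT X OR Z) AND (NOT Y OR NOT V OR X OR Z) AND (NOT Y OR NOT V OR X OR NOT Z) AND (NOT Y OR NOT V OR NOT X OR NOT Z)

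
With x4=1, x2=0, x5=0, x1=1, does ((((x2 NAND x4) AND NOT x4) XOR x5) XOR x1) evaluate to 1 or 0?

Substituting: ((((0 NAND 1) AND NOT 1) XOR 0) XOR 1)
= 1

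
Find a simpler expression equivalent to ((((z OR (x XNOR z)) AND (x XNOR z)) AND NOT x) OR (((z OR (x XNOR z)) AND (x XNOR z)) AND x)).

By distribution ((E AND v) OR (E AND NOT v) = E) then absorption (E AND (E OR v) = E):
= (x XNOR z)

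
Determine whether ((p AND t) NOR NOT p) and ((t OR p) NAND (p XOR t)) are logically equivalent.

No. Counterexample: with t=0, p=0, Expression 1 = 0 but Expression 2 = 1.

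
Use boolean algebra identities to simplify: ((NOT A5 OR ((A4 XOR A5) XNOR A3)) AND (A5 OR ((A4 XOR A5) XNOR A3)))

By distribution ((E OR v) AND (E OR NOT v) = E):
= ((A4 XOR A5) XNOR A3)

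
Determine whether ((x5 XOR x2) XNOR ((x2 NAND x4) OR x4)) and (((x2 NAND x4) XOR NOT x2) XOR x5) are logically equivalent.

No. Counterexample: with x5=0, x2=1, x4=1, Expression 1 = 1 but Expression 2 = 0.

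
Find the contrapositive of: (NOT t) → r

Contrapositive: NOT r → t
Note: A statement and its contrapositive are logically equivalent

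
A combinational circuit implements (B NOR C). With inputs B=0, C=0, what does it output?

Substituting: (0 NOR 0)
= 1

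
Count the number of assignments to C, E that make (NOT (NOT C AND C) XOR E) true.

Satisfying assignments: (0,0), (1,0)
Count: 2 out of 4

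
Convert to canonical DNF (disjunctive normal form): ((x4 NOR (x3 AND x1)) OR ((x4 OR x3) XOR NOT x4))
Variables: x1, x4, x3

(NOT x1 AND NOT x4 AND NOT x3) OR (NOT x1 AND NOT x4 AND x3) OR (NOT x1 AND x4 AND NOT x3) OR (NOT x1 AND x4 AND x3) OR (x1 AND NOT x4 AND NOT x3) OR (x1 AND x4 AND NOT x3) OR (x1 AND x4 AND x3)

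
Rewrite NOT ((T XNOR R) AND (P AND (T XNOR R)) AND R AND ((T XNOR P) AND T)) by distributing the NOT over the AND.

NOT (T XNOR R) OR NOT (P AND (T XNOR R)) OR NOT R OR NOT ((T XNOR P) AND T)
De Morgan's: NOT(AND of terms) = OR of negations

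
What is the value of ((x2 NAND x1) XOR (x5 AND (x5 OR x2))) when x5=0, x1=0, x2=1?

Substituting: ((1 NAND 0) XOR (0 AND (0 OR 1)))
= 1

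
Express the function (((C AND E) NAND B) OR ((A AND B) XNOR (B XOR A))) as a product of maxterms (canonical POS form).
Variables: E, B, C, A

ΠM(14, 15) = (NOT E OR NOT B OR NOT C OR A) AND (NOT E OR NOT B OR NOT C OR NOT A)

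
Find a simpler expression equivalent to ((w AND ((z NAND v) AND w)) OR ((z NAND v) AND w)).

By absorption (E OR (E AND v) = E):
= ((z NAND v) AND w)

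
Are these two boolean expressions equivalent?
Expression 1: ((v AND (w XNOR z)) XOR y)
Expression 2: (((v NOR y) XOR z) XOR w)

No. Counterexample: with v=0, z=0, w=0, y=0, Expression 1 = 0 but Expression 2 = 1.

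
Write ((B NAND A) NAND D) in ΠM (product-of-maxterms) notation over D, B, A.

ΠM(4, 5, 6) = (NOT D OR B OR A) AND (NOT D OR B OR NOT A) AND (NOT D OR NOT B OR A)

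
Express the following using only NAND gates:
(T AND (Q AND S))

((T NAND ((Q NAND S) NAND (Q NAND S))) NAND (T NAND ((Q NAND S) NAND (Q NAND S))))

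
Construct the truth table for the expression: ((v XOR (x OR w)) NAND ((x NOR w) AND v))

w | v | x | Output
------------------
0 | 0 | 0 | 1
0 | 0 | 1 | 1
0 | 1 | 0 | 0
0 | 1 | 1 | 1
1 | 0 | 0 | 1
1 | 0 | 1 | 1
1 | 1 | 0 | 1
1 | 1 | 1 | 1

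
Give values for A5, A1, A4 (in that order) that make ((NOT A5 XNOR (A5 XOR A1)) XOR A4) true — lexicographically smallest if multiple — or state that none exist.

A5=0, A1=0, A4=1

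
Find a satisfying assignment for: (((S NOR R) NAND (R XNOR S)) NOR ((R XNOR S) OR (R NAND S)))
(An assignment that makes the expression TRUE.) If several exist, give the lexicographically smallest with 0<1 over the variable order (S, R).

UNSATISFIABLE - no assignment makes this expression true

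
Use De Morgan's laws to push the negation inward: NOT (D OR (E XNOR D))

NOT D AND NOT (E XNOR D)
De Morgan's: NOT(OR of terms) = AND of negations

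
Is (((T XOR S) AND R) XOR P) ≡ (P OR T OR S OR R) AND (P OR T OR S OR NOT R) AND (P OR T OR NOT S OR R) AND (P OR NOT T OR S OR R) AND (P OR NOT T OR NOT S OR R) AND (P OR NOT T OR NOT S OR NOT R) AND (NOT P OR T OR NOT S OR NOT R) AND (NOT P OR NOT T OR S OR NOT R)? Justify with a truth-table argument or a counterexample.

Yes, they are equivalent — the two output columns agree on all 16 assignments:
P | T | S | R | Expression 1 | Expression 2
-------------------------------------------
0 | 0 | 0 | 0 | 0 | 0
0 | 0 | 0 | 1 | 0 | 0
0 | 0 | 1 | 0 | 0 | 0
0 | 0 | 1 | 1 | 1 | 1
0 | 1 | 0 | 0 | 0 | 0
0 | 1 | 0 | 1 | 1 | 1
0 | 1 | 1 | 0 | 0 | 0
0 | 1 | 1 | 1 | 0 | 0
1 | 0 | 0 | 0 | 1 | 1
1 | 0 | 0 | 1 | 1 | 1
1 | 0 | 1 | 0 | 1 | 1
1 | 0 | 1 | 1 | 0 | 0
1 | 1 | 0 | 0 | 1 | 1
1 | 1 | 0 | 1 | 0 | 0
1 | 1 | 1 | 0 | 1 | 1
1 | 1 | 1 | 1 | 1 | 1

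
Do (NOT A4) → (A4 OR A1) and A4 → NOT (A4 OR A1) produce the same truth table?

No, Inverse is not equivalent to original (counterexample: A1=0, A4=0)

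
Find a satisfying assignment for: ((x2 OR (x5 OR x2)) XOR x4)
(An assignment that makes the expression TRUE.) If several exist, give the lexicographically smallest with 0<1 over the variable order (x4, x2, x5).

x4=0, x2=0, x5=1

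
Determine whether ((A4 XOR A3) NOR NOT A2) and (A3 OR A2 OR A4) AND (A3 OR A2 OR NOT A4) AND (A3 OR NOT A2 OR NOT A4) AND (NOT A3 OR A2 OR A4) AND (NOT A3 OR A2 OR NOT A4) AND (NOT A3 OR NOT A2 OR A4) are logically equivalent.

Yes, they are equivalent — the two output columns agree on all 8 assignments:
A3 | A2 | A4 | Expression 1 | Expression 2
------------------------------------------
0 | 0 | 0 | 0 | 0
0 | 0 | 1 | 0 | 0
0 | 1 | 0 | 1 | 1
0 | 1 | 1 | 0 | 0
1 | 0 | 0 | 0 | 0
1 | 0 | 1 | 0 | 0
1 | 1 | 0 | 0 | 0
1 | 1 | 1 | 1 | 1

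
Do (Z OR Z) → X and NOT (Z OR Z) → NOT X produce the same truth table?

No, Inverse is not equivalent to original (counterexample: X=0, Z=1, Y=0)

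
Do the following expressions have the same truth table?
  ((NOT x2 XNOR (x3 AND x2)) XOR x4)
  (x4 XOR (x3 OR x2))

No. Counterexample: with x2=0, x4=0, x3=1, Expression 1 = 0 but Expression 2 = 1.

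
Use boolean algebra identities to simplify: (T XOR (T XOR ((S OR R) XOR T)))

By XOR self-cancellation ((E XOR v) XOR v = E):
= ((S OR R) XOR T)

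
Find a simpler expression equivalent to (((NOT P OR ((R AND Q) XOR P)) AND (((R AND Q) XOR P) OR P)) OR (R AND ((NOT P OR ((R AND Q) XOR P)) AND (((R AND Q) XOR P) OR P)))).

By absorption (E OR (E AND v) = E) then distribution ((E OR v) AND (E OR NOT v) = E):
= ((R AND Q) XOR P)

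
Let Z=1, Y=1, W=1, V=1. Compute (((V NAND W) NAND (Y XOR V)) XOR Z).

Substituting: (((1 NAND 1) NAND (1 XOR 1)) XOR 1)
= 0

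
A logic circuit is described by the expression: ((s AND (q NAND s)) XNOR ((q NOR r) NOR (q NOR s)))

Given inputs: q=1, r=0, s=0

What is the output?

Substituting: ((0 AND (1 NAND 0)) XNOR ((1 NOR 0) NOR (1 NOR 0)))
= 0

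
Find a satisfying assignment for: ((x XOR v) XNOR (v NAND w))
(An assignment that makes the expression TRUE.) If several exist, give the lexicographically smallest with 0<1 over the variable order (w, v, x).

w=0, v=0, x=1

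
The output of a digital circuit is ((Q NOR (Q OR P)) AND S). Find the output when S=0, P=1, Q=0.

Substituting: ((0 NOR (0 OR 1)) AND 0)
= 0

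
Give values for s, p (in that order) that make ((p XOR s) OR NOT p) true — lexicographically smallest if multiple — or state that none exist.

s=0, p=0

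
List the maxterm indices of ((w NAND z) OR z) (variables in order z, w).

ΠM() = TRUE (no maxterms)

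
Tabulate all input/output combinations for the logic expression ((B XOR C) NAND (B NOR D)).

C | D | B | Output
------------------
0 | 0 | 0 | 1
0 | 0 | 1 | 1
0 | 1 | 0 | 1
0 | 1 | 1 | 1
1 | 0 | 0 | 0
1 | 0 | 1 | 1
1 | 1 | 0 | 1
1 | 1 | 1 | 1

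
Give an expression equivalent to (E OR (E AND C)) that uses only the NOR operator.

((E NOR ((E NOR E) NOR (C NOR C))) NOR (E NOR ((E NOR E) NOR (C NOR C))))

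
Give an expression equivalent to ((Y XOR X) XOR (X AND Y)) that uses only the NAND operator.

((((Y NAND (Y NAND X)) NAND (X NAND (Y NAND X))) NAND (((Y NAND (Y NAND X)) NAND (X NAND (Y NAND X))) NAND ((X NAND Y) NAND (X NAND Y)))) NAND (((X NAND Y) NAND (X NAND Y)) NAND (((Y NAND (Y NAND X)) NAND (X NAND (Y NAND X))) NAND ((X NAND Y) NAND (X NAND Y)))))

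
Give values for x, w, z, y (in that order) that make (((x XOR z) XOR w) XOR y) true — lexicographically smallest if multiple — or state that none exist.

x=0, w=0, z=0, y=1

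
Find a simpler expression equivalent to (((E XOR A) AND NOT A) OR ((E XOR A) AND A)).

By distribution ((E AND v) OR (E AND NOT v) = E):
= (E XOR A)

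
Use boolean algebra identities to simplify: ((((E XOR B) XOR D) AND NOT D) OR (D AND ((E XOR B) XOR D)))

By distribution ((E AND v) OR (E AND NOT v) = E):
= ((E XOR B) XOR D)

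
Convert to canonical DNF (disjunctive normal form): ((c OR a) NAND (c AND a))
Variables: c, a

(NOT c AND NOT a) OR (NOT c AND a) OR (c AND NOT a)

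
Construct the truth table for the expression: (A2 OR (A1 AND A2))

A1 | A2 | Output
----------------
0 | 0 | 0
0 | 1 | 1
1 | 0 | 0
1 | 1 | 1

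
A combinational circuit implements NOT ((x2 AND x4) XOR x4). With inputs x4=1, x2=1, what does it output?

Substituting: NOT ((1 AND 1) XOR 1)
= 1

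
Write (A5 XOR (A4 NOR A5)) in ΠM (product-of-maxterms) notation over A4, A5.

ΠM(2) = (NOT A4 OR A5)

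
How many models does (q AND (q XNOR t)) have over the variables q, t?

Satisfying assignments: (1,1)
Count: 1 out of 4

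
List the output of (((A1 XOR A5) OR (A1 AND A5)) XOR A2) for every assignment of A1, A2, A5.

A1 | A2 | A5 | Output
---------------------
0 | 0 | 0 | 0
0 | 0 | 1 | 1
0 | 1 | 0 | 1
0 | 1 | 1 | 0
1 | 0 | 0 | 1
1 | 0 | 1 | 1
1 | 1 | 0 | 0
1 | 1 | 1 | 0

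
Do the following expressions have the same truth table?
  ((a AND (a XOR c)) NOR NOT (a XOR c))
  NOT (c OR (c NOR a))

No. Counterexample: with a=0, c=1, Expression 1 = 1 but Expression 2 = 0.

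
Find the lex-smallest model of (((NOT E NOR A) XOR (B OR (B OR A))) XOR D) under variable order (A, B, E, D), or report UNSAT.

A=0, B=0, E=0, D=1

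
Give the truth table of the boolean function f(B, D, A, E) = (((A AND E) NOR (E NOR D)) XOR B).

B | D | A | E | Output
----------------------
0 | 0 | 0 | 0 | 0
0 | 0 | 0 | 1 | 1
0 | 0 | 1 | 0 | 0
0 | 0 | 1 | 1 | 0
0 | 1 | 0 | 0 | 1
0 | 1 | 0 | 1 | 1
0 | 1 | 1 | 0 | 1
0 | 1 | 1 | 1 | 0
1 | 0 | 0 | 0 | 1
1 | 0 | 0 | 1 | 0
1 | 0 | 1 | 0 | 1
1 | 0 | 1 | 1 | 1
1 | 1 | 0 | 0 | 0
1 | 1 | 0 | 1 | 0
1 | 1 | 1 | 0 | 0
1 | 1 | 1 | 1 | 1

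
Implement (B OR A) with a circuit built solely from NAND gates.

((B NAND B) NAND (A NAND A))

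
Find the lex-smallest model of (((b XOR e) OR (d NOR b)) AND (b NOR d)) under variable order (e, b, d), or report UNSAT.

e=0, b=0, d=0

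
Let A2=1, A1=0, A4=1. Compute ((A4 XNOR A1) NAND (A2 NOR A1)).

Substituting: ((1 XNOR 0) NAND (1 NOR 0))
= 1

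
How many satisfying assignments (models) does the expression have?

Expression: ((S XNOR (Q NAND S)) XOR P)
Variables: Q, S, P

Satisfying assignments: (0,0,1), (0,1,0), (1,0,1), (1,1,1)
Count: 4 out of 8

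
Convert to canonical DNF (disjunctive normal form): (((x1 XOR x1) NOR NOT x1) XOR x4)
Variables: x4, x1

(NOT x4 AND x1) OR (x4 AND NOT x1)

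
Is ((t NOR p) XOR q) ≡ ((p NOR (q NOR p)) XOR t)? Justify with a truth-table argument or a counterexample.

No. Counterexample: with q=0, p=0, t=0, Expression 1 = 1 but Expression 2 = 0.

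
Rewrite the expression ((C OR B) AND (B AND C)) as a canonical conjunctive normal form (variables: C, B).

(C OR B) AND (C OR NOT B) AND (NOT C OR B)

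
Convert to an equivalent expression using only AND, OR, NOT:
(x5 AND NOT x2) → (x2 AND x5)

NOT (x5 AND NOT x2) OR (x2 AND x5)
(Implication elimination: A → B = NOT A OR B)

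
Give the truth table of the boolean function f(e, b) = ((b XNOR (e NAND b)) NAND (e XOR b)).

e | b | Output
--------------
0 | 0 | 1
0 | 1 | 0
1 | 0 | 1
1 | 1 | 1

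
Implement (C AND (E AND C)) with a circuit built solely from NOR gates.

((C NOR C) NOR (((E NOR E) NOR (C NOR C)) NOR ((E NOR E) NOR (C NOR C))))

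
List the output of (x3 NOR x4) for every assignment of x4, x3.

x4 | x3 | Output
----------------
0 | 0 | 1
0 | 1 | 0
1 | 0 | 0
1 | 1 | 0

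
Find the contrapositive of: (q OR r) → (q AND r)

Contrapositive: NOT (q AND r) → NOT (q OR r)
Note: A statement and its contrapositive are logically equivalent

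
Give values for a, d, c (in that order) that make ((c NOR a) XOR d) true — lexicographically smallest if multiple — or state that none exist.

a=0, d=0, c=0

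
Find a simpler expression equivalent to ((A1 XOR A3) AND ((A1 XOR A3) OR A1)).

By absorption (E AND (E OR v) = E):
= (A1 XOR A3)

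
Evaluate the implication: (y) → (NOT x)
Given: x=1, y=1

Antecedent (y) = 1; consequent (NOT x) = 0.
1 → 0 = 0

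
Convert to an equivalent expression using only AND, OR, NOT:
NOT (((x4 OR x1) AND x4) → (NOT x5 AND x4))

((x4 OR x1) AND x4) AND NOT (NOT x5 AND x4)
(Negated implication: NOT(A → B) = A AND NOT B)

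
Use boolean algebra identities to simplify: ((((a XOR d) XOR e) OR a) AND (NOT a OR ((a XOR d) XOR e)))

By distribution ((E OR v) AND (E OR NOT v) = E):
= ((a XOR d) XOR e)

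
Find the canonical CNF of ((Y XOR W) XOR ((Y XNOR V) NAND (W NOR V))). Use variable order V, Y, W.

(V OR Y OR W) AND (V OR Y OR NOT W) AND (V OR NOT Y OR W) AND (NOT V OR Y OR NOT W) AND (NOT V OR NOT Y OR W)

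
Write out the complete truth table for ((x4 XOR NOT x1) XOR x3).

x4 | x3 | x1 | Output
---------------------
0 | 0 | 0 | 1
0 | 0 | 1 | 0
0 | 1 | 0 | 0
0 | 1 | 1 | 1
1 | 0 | 0 | 0
1 | 0 | 1 | 1
1 | 1 | 0 | 1
1 | 1 | 1 | 0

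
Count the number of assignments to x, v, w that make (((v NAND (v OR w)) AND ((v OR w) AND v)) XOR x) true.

Satisfying assignments: (1,0,0), (1,0,1), (1,1,0), (1,1,1)
Count: 4 out of 8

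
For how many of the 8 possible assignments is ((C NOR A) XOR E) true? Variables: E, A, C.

Satisfying assignments: (0,0,0), (1,0,1), (1,1,0), (1,1,1)
Count: 4 out of 8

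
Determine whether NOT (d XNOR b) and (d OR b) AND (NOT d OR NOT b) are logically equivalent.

Yes, they are equivalent — the two output columns agree on all 4 assignments:
d | b | Expression 1 | Expression 2
-----------------------------------
0 | 0 | 0 | 0
0 | 1 | 1 | 1
1 | 0 | 1 | 1
1 | 1 | 0 | 0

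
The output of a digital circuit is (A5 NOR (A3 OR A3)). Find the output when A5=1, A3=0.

Substituting: (1 NOR (0 OR 0))
= 0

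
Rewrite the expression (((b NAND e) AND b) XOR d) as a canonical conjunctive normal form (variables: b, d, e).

(b OR d OR e) AND (b OR d OR NOT e) AND (NOT b OR d OR NOT e) AND (NOT b OR NOT d OR e)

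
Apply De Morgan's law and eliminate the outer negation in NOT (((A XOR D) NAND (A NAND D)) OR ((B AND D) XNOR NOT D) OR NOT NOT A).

NOT ((A XOR D) NAND (A NAND D)) AND NOT ((B AND D) XNOR NOT D) AND NOT A
De Morgan's: NOT(OR of terms) = AND of negations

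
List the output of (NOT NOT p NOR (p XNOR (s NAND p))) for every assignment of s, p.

s | p | Output
--------------
0 | 0 | 1
0 | 1 | 0
1 | 0 | 1
1 | 1 | 0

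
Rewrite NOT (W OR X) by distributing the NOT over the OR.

NOT W AND NOT X
De Morgan's: NOT(OR of terms) = AND of negations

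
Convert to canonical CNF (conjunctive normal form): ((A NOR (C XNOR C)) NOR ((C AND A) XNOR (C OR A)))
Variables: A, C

(A OR C) AND (NOT A OR NOT C)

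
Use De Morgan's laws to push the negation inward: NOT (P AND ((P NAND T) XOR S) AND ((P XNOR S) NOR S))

NOT P OR NOT ((P NAND T) XOR S) OR NOT ((P XNOR S) NOR S)
De Morgan's: NOT(AND of terms) = OR of negations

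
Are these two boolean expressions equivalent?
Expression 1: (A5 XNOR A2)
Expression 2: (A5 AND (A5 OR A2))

No. Counterexample: with A2=0, A5=0, Expression 1 = 1 but Expression 2 = 0.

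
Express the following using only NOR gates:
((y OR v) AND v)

((((y NOR v) NOR (y NOR v)) NOR ((y NOR v) NOR (y NOR v))) NOR (v NOR v))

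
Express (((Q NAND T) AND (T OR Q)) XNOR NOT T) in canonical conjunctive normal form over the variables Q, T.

(Q OR T) AND (Q OR NOT T)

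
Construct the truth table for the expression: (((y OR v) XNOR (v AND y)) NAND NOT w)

w | v | y | Output
------------------
0 | 0 | 0 | 0
0 | 0 | 1 | 1
0 | 1 | 0 | 1
0 | 1 | 1 | 0
1 | 0 | 0 | 1
1 | 0 | 1 | 1
1 | 1 | 0 | 1
1 | 1 | 1 | 1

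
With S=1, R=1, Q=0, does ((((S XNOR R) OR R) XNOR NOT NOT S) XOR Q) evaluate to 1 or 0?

Substituting: ((((1 XNOR 1) OR 1) XNOR NOT NOT 1) XOR 0)
= 1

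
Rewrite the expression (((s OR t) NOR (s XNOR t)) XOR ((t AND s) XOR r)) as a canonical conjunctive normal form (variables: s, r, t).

(s OR r OR t) AND (s OR r OR NOT t) AND (NOT s OR r OR t) AND (NOT s OR NOT r OR NOT t)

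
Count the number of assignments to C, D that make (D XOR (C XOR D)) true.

Satisfying assignments: (1,0), (1,1)
Count: 2 out of 4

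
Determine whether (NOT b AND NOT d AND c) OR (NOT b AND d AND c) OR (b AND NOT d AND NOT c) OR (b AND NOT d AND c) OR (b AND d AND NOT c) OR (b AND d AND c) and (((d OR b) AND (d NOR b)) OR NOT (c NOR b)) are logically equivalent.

Yes, they are equivalent — the two output columns agree on all 8 assignments:
b | d | c | Expression 1 | Expression 2
---------------------------------------
0 | 0 | 0 | 0 | 0
0 | 0 | 1 | 1 | 1
0 | 1 | 0 | 0 | 0
0 | 1 | 1 | 1 | 1
1 | 0 | 0 | 1 | 1
1 | 0 | 1 | 1 | 1
1 | 1 | 0 | 1 | 1
1 | 1 | 1 | 1 | 1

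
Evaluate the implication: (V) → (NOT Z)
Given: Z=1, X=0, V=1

Antecedent (V) = 1; consequent (NOT Z) = 0.
1 → 0 = 0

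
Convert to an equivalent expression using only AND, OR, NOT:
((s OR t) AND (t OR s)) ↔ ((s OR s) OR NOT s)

(((s OR t) AND (t OR s)) AND ((s OR s) OR NOT s)) OR (NOT ((s OR t) AND (t OR s)) AND NOT ((s OR s) OR NOT s))
(Biconditional = both true or both false)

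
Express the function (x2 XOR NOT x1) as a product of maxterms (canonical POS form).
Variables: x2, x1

ΠM(1, 2) = (x2 OR NOT x1) AND (NOT x2 OR x1)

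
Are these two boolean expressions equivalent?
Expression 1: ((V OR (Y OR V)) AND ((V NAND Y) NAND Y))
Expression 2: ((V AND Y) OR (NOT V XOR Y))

No. Counterexample: with Y=0, V=0, Expression 1 = 0 but Expression 2 = 1.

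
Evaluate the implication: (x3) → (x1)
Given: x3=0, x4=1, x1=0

Antecedent (x3) = 0; consequent (x1) = 0.
0 → 0 = 1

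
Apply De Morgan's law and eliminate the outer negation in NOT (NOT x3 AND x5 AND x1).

x3 OR NOT x5 OR NOT x1
De Morgan's: NOT(AND of terms) = OR of negations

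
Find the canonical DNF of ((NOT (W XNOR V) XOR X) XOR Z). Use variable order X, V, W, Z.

(NOT X AND NOT V AND NOT W AND Z) OR (NOT X AND NOT V AND W AND NOT Z) OR (NOT X AND V AND NOT W AND NOT Z) OR (NOT X AND V AND W AND Z) OR (X AND NOT V AND NOT W AND NOT Z) OR (X AND NOT V AND W AND Z) OR (X AND V AND NOT W AND Z) OR (X AND V AND W AND NOT Z)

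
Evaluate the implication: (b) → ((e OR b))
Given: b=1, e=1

Antecedent (b) = 1; consequent ((e OR b)) = 1.
1 → 1 = 1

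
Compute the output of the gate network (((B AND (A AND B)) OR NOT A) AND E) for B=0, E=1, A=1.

Substituting: (((0 AND (1 AND 0)) OR NOT 1) AND 1)
= 0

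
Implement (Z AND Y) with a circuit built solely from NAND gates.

((Z NAND Y) NAND (Z NAND Y))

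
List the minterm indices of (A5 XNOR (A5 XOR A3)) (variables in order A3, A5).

Σm(0, 1) = (NOT A3 AND NOT A5) OR (NOT A3 AND A5)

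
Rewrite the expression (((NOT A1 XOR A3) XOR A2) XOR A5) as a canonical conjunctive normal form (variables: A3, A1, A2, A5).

(A3 OR A1 OR A2 OR NOT A5) AND (A3 OR A1 OR NOT A2 OR A5) AND (A3 OR NOT A1 OR A2 OR A5) AND (A3 OR NOT A1 OR NOT A2 OR NOT A5) AND (NOT A3 OR A1 OR A2 OR A5) AND (NOT A3 OR A1 OR NOT A2 OR NOT A5) AND (NOT A3 OR NOT A1 OR A2 OR NOT A5) AND (NOT A3 OR NOT A1 OR NOT A2 OR A5)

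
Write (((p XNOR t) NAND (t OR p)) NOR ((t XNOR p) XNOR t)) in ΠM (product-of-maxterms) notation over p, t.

ΠM(0, 1, 2, 3) = (p OR t) AND (p OR NOT t) AND (NOT p OR t) AND (NOT p OR NOT t)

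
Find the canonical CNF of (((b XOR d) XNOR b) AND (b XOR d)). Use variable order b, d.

(b OR d) AND (b OR NOT d) AND (NOT b OR NOT d)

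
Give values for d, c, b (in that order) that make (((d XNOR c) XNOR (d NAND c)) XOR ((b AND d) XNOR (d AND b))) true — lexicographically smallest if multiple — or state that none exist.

d=0, c=1, b=0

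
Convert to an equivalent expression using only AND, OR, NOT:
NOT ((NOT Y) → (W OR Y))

(NOT Y) AND NOT (W OR Y)
(Negated implication: NOT(A → B) = A AND NOT B)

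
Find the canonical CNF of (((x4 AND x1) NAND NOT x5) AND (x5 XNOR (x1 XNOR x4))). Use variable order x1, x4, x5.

(x1 OR x4 OR x5) AND (x1 OR NOT x4 OR NOT x5) AND (NOT x1 OR x4 OR NOT x5) AND (NOT x1 OR NOT x4 OR x5)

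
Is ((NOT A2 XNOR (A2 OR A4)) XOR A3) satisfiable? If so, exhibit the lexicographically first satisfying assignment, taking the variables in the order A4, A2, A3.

A4=0, A2=0, A3=1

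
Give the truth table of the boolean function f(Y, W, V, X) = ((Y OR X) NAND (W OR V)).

Y | W | V | X | Output
----------------------
0 | 0 | 0 | 0 | 1
0 | 0 | 0 | 1 | 1
0 | 0 | 1 | 0 | 1
0 | 0 | 1 | 1 | 0
0 | 1 | 0 | 0 | 1
0 | 1 | 0 | 1 | 0
0 | 1 | 1 | 0 | 1
0 | 1 | 1 | 1 | 0
1 | 0 | 0 | 0 | 1
1 | 0 | 0 | 1 | 1
1 | 0 | 1 | 0 | 0
1 | 0 | 1 | 1 | 0
1 | 1 | 0 | 0 | 0
1 | 1 | 0 | 1 | 0
1 | 1 | 1 | 0 | 0
1 | 1 | 1 | 1 | 0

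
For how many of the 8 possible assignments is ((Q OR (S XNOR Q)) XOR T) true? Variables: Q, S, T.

Satisfying assignments: (0,0,0), (0,1,1), (1,0,0), (1,1,0)
Count: 4 out of 8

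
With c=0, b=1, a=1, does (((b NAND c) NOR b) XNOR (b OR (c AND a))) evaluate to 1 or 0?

Substituting: (((1 NAND 0) NOR 1) XNOR (1 OR (0 AND 1)))
= 0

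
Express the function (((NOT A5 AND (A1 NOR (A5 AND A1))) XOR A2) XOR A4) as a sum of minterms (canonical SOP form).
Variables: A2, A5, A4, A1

Σm(0, 3, 6, 7, 9, 10, 12, 13) = (NOT A2 AND NOT A5 AND NOT A4 AND NOT A1) OR (NOT A2 AND NOT A5 AND A4 AND A1) OR (NOT A2 AND A5 AND A4 AND NOT A1) OR (NOT A2 AND A5 AND A4 AND A1) OR (A2 AND NOT A5 AND NOT A4 AND A1) OR (A2 AND NOT A5 AND A4 AND NOT A1) OR (A2 AND A5 AND NOT A4 AND NOT A1) OR (A2 AND A5 AND NOT A4 AND A1)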